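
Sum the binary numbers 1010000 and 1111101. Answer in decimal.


1010000 + 1111101 = 11001101 = 205

205


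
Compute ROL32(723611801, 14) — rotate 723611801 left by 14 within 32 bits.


Rotate 0b101011001000010111000010011001 left by 14 (32-bit) = 0b1011100001001100100101011001000 = 1546013384

1546013384


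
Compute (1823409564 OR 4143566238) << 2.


Step 1: 1823409564 | 4143566238 = 4278177182
Step 2: 4278177182 << 2 = 17112708728

17112708728


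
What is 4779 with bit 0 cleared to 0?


4779 & ~(1 << 0) = 4778

4778


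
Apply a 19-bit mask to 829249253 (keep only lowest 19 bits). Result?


829249253 & 524287 = 349925

349925


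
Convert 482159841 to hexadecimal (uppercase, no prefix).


482159841 = 1CBD2CE1 hex

1CBD2CE1


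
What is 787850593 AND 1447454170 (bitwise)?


0b101110111101011010010101100001 & 0b1010110010001100110010111011010 = 0b110010001000010010101000000 = 105129280

105129280


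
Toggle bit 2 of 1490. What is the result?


1490 ^ (1 << 2) = 1490 ^ 4 = 1494

1494


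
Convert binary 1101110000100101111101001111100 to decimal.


1101110000100101111101001111100 in decimal = 1846737532

1846737532


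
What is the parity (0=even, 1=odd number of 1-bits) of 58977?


0b1110011001100001 has 8 ones => parity 0

0


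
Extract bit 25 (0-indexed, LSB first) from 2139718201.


0b1111111100010011000001000111001, position 25 = 1

1


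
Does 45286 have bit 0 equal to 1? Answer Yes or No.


0b1011000011100110, bit 0 = 0. No

No


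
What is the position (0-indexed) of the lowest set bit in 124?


0b1111100. Lowest set bit at position 2

2


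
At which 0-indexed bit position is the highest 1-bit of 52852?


0b1100111001110100. Highest set bit at position 15

15


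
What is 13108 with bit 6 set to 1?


13108 | (1 << 6) = 13108 | 64 = 13172

13172


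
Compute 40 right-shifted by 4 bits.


0b101000 >> 4 = 0b10 = 2

2


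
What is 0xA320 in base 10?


A320 hex = 41760 decimal

41760


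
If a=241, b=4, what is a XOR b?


241 ^ 4 = 245

245


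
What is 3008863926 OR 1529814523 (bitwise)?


0b10110011010101111001111010110110 | 0b1011011001011110001110111111011 = 0b11111011011111111001111111111111 = 4219445247

4219445247


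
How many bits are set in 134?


0b10000110 has 3 set bits

3


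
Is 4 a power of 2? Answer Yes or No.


0b100. Only one bit set => Yes

Yes


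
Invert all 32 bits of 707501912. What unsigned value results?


707501912 ^ 4294967295 = 3587465383

3587465383


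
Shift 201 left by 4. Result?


0b11001001 << 4 = 0b110010010000 = 3216

3216


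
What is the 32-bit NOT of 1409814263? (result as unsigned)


~0b1010100000010000000111011110111 = 0b10101011111101111111000100001000 = 2885153032 (32-bit unsigned)

2885153032


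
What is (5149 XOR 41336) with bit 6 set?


Step 1: 5149 ^ 41336 = 46437
Step 2: 46437 | (1 << 6) = 46437 | 64 = 46437

46437


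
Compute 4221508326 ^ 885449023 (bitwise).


0b11111011100111110001101011100110 ^ 0b110100110001101110000100111111 = 0b11001111010110011111101111011001 = 3478780889

3478780889


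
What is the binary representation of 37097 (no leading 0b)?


37097 = 1001000011101001 in binary

1001000011101001


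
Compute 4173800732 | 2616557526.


0b11111000110001110010010100011100 | 0b10011011111101010111111111010110 = 0b11111011111101110111111111011110 = 4227301342

4227301342


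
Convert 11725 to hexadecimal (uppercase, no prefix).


11725 = 2DCD hex

2DCD


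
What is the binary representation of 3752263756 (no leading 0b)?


3752263756 = 11011111101001110000000001001100 in binary

11011111101001110000000001001100


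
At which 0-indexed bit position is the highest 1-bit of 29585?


0b111001110010001. Highest set bit at position 14

14


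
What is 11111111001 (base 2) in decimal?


11111111001 in decimal = 2041

2041


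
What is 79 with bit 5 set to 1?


79 | (1 << 5) = 79 | 32 = 111

111


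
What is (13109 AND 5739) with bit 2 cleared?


Step 1: 13109 & 5739 = 4641
Step 2: 4641 & ~(1 << 2) = 4641

4641


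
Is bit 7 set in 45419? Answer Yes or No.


0b1011000101101011, bit 7 = 0. No

No


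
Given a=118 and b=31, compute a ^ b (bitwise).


118 ^ 31 = 105

105


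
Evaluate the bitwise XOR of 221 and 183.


0b11011101 ^ 0b10110111 = 0b1101010 = 106

106


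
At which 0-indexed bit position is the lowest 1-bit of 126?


0b1111110. Lowest set bit at position 1

1


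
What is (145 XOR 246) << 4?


Step 1: 145 ^ 246 = 103
Step 2: 103 << 4 = 1648

1648


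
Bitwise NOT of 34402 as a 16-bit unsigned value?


~0b1000011001100010 = 0b111100110011101 = 31133 (16-bit unsigned)

31133


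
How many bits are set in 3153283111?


0b10111011111100110100100000100111 has 18 set bits

18


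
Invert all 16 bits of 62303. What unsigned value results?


62303 ^ 65535 = 3232

3232


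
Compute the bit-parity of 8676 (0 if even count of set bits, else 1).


0b10000111100100 has 6 ones => parity 0

0


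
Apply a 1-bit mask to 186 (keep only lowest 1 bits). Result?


186 & 1 = 0

0


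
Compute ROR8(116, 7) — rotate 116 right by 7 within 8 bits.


Rotate 0b1110100 right by 7 (8-bit) = 0b11101000 = 232

232


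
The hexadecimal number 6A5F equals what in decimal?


6A5F hex = 27231 decimal

27231


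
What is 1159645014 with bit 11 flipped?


1159645014 ^ (1 << 11) = 1159645014 ^ 2048 = 1159647062

1159647062


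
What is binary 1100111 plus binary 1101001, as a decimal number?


1100111 + 1101001 = 11010000 = 208

208


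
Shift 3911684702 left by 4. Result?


0b11101001001001111001001001011110 << 4 = 0b111010010010011110010010010111100000 = 62586955232

62586955232


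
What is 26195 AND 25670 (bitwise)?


0b110011001010011 & 0b110010001000110 = 0b110010001000010 = 25666

25666


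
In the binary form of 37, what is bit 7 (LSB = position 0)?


0b100101, position 7 = 0

0


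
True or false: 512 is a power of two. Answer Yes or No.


0b1000000000. Only one bit set => Yes

Yes


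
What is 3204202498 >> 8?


0b10111110111111000100000000000010 >> 8 = 0b101111101111110001000000 = 12516416

12516416


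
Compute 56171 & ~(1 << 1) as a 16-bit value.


56171 & ~(1 << 1) = 56169

56169


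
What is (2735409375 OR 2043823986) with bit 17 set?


Step 1: 2735409375 | 2043823986 = 4225454079
Step 2: 4225454079 | (1 << 17) = 4225454079 | 131072 = 4225454079

4225454079


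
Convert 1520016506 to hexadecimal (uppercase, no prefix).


1520016506 = 5A999C7A hex

5A999C7A


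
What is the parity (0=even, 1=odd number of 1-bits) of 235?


0b11101011 has 6 ones => parity 0

0


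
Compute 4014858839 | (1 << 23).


4014858839 | (1 << 23) = 4014858839 | 8388608 = 4023247447

4023247447


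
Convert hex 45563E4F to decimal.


45563E4F hex = 1163279951 decimal

1163279951


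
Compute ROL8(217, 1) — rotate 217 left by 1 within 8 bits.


Rotate 0b11011001 left by 1 (8-bit) = 0b10110011 = 179

179


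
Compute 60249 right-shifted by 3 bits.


0b1110101101011001 >> 3 = 0b1110101101011 = 7531

7531


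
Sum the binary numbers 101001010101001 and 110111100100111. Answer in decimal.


101001010101001 + 110111100100111 = 1100000111010000 = 49616

49616


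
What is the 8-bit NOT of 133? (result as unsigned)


~0b10000101 = 0b1111010 = 122 (8-bit unsigned)

122


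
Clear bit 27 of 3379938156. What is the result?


3379938156 & ~(1 << 27) = 3245720428

3245720428


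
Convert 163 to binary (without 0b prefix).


163 = 10100011 in binary

10100011


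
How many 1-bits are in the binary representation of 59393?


0b1110100000000001 has 5 set bits

5


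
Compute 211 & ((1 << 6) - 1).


211 & 63 = 19

19


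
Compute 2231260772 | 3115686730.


0b10000100111111100101011001100100 | 0b10111001101101011001101101001010 = 0b10111101111111111101111101101110 = 3187662702

3187662702


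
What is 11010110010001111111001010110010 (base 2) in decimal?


11010110010001111111001010110010 in decimal = 3595039410

3595039410


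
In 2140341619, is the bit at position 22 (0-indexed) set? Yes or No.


0b1111111100100110000010101110011, bit 22 = 0. No

No


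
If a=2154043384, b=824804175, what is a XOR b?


2154043384 ^ 824804175 = 2974651575

2974651575


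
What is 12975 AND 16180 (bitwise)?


0b11001010101111 & 0b11111100110100 = 0b11001000100100 = 12836

12836


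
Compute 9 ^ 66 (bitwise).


0b1001 ^ 0b1000010 = 0b1001011 = 75

75


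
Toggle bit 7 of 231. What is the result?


231 ^ (1 << 7) = 231 ^ 128 = 103

103


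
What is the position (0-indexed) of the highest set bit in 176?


0b10110000. Highest set bit at position 7

7


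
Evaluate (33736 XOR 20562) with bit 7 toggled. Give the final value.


Step 1: 33736 ^ 20562 = 54170
Step 2: 54170 ^ (1 << 7) = 54170 ^ 128 = 54042

54042


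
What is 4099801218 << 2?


0b11110100010111100000000010000010 << 2 = 0b1111010001011110000000001000001000 = 16399204872

16399204872


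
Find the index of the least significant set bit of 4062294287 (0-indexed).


0b11110010001000011011000100001111. Lowest set bit at position 0

0


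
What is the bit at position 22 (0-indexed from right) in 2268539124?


0b10000111001101110010100011110100, position 22 = 0

0


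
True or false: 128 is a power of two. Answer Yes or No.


0b10000000. Only one bit set => Yes

Yes


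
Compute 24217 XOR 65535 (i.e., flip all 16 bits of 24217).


24217 ^ 65535 = 41318

41318


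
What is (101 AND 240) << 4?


Step 1: 101 & 240 = 96
Step 2: 96 << 4 = 1536

1536


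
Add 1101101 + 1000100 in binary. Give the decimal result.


1101101 + 1000100 = 10110001 = 177

177


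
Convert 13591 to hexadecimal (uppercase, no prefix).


13591 = 3517 hex

3517


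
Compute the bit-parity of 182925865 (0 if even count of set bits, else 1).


0b1010111001110011101000101001 has 15 ones => parity 1

1


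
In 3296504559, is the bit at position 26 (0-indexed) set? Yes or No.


0b11000100011111001010101011101111, bit 26 = 1. Yes

Yes


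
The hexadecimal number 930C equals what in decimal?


930C hex = 37644 decimal

37644


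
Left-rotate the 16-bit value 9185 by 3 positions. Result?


Rotate 0b10001111100001 left by 3 (16-bit) = 0b1111100001001 = 7945

7945


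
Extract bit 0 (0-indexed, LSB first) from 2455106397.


0b10010010010101011111001101011101, position 0 = 1

1


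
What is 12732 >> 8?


0b11000110111100 >> 8 = 0b110001 = 49

49


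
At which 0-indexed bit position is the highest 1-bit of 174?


0b10101110. Highest set bit at position 7

7


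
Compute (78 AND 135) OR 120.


Step 1: 78 & 135 = 6
Step 2: 6 | 120 = 126

126


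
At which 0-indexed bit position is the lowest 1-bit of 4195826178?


0b11111010000101110011101000000010. Lowest set bit at position 1

1


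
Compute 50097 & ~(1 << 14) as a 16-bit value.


50097 & ~(1 << 14) = 33713

33713


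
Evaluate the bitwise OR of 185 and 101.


0b10111001 | 0b1100101 = 0b11111101 = 253

253


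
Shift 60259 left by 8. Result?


0b1110101101100011 << 8 = 0b111010110110001100000000 = 15426304

15426304


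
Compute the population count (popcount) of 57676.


0b1110000101001100 has 7 set bits

7


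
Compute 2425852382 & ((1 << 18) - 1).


2425852382 & 262143 = 233950

233950


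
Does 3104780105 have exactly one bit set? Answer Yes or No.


0b10111001000011110010111101001001. Multiple bits set => No

No


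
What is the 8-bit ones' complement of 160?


160 ^ 255 = 95

95


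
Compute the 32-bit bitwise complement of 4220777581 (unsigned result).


~0b11111011100100111111010001101101 = 0b100011011000000101110010010 = 74189714 (32-bit unsigned)

74189714


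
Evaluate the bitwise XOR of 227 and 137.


0b11100011 ^ 0b10001001 = 0b1101010 = 106

106


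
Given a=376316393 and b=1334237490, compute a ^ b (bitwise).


376316393 ^ 1334237490 = 1508440283

1508440283


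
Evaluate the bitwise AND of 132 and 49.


0b10000100 & 0b110001 = 0b0 = 0

0


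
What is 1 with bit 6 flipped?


1 ^ (1 << 6) = 1 ^ 64 = 65

65


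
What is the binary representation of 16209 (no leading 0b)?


16209 = 11111101010001 in binary

11111101010001


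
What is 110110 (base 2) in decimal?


110110 in decimal = 54

54


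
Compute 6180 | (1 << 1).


6180 | (1 << 1) = 6180 | 2 = 6182

6182


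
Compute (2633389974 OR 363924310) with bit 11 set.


Step 1: 2633389974 | 363924310 = 2650234838
Step 2: 2650234838 | (1 << 11) = 2650234838 | 2048 = 2650234838

2650234838


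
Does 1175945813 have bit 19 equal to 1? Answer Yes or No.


0b1000110000101111000001001010101, bit 19 = 0. No

No


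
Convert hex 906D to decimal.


906D hex = 36973 decimal

36973


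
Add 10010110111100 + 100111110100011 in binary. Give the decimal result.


10010110111100 + 100111110100011 = 111010101011111 = 30047

30047


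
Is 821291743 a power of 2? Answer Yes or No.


0b110000111100111110101011011111. Multiple bits set => No

No


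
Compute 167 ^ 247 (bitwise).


0b10100111 ^ 0b11110111 = 0b1010000 = 80

80


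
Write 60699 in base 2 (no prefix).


60699 = 1110110100011011 in binary

1110110100011011


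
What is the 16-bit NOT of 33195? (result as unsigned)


~0b1000000110101011 = 0b111111001010100 = 32340 (16-bit unsigned)

32340


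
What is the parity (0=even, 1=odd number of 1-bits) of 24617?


0b110000000101001 has 5 ones => parity 1

1


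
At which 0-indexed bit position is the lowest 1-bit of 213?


0b11010101. Lowest set bit at position 0

0


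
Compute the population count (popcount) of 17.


0b10001 has 2 set bits

2


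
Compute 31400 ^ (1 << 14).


31400 ^ (1 << 14) = 31400 ^ 16384 = 15016

15016


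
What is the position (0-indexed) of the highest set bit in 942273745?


0b111000001010011111010011010001. Highest set bit at position 29

29


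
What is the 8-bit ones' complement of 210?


210 ^ 255 = 45

45


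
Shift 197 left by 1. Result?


0b11000101 << 1 = 0b110001010 = 394

394


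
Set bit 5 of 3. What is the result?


3 | (1 << 5) = 3 | 32 = 35

35


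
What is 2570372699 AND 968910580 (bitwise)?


0b10011001001101001100011001011011 & 0b111001110000000110011011110100 = 0b11001000000000100011001010000 = 419448400

419448400


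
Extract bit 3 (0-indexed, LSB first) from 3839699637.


0b11100100110111010010101010110101, position 3 = 0

0


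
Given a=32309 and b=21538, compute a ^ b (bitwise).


32309 ^ 21538 = 10775

10775


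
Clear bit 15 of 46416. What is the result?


46416 & ~(1 << 15) = 13648

13648


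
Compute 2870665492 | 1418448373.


0b10101011000110101110000100010100 | 0b1010100100010111100110111110101 = 0b11111111100110111110110111110101 = 4288409077

4288409077


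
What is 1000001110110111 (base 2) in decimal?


1000001110110111 in decimal = 33719

33719


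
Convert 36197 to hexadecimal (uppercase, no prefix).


36197 = 8D65 hex

8D65


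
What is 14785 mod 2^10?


14785 & 1023 = 449

449


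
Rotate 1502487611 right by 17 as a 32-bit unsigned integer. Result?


Rotate 0b1011001100011100010010000111011 right by 17 (32-bit) = 0b10010000111011010110011000111 = 303934663

303934663


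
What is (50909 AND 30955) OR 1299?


Step 1: 50909 & 30955 = 16585
Step 2: 16585 | 1299 = 17883

17883


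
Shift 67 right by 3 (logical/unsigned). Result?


0b1000011 >> 3 = 0b1000 = 8

8


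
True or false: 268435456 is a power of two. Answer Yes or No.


0b10000000000000000000000000000. Only one bit set => Yes

Yes


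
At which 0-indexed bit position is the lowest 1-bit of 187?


0b10111011. Lowest set bit at position 0

0


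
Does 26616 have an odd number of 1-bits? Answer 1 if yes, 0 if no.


0b110011111111000 has 10 ones => parity 0

0


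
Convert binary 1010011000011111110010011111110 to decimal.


1010011000011111110010011111110 in decimal = 1393550590

1393550590


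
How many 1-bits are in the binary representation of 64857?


0b1111110101011001 has 11 set bits

11


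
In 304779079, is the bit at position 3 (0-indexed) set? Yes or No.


0b10010001010101000111101000111, bit 3 = 0. No

No


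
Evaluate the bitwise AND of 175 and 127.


0b10101111 & 0b1111111 = 0b101111 = 47

47


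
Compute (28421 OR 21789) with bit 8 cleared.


Step 1: 28421 | 21789 = 32541
Step 2: 32541 & ~(1 << 8) = 32285

32285


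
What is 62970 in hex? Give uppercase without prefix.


62970 = F5FA hex

F5FA


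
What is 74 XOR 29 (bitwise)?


0b1001010 ^ 0b11101 = 0b1010111 = 87

87


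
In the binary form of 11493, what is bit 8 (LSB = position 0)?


0b10110011100101, position 8 = 0

0


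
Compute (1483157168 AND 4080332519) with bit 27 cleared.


Step 1: 1483157168 & 4080332519 = 1344548512
Step 2: 1344548512 & ~(1 << 27) = 1344548512

1344548512


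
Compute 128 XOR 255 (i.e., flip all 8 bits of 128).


128 ^ 255 = 127

127


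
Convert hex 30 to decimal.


30 hex = 48 decimal

48


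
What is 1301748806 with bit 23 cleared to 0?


1301748806 & ~(1 << 23) = 1293360198

1293360198


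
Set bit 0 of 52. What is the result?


52 | (1 << 0) = 52 | 1 = 53

53


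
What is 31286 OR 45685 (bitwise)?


0b111101000110110 | 0b1011001001110101 = 0b1111101001110111 = 64119

64119


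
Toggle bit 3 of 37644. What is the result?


37644 ^ (1 << 3) = 37644 ^ 8 = 37636

37636


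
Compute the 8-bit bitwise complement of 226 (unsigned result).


~0b11100010 = 0b11101 = 29 (8-bit unsigned)

29


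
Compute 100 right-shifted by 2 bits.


0b1100100 >> 2 = 0b11001 = 25

25


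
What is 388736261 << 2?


0b10111001010111010010100000101 << 2 = 0b1011100101011101001010000010100 = 1554945044

1554945044


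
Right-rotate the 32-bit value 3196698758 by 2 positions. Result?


Rotate 0b10111110100010011100000010000110 right by 2 (32-bit) = 0b10101111101000100111000000100001 = 2946658337

2946658337


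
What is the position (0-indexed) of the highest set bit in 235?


0b11101011. Highest set bit at position 7

7


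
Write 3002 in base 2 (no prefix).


3002 = 101110111010 in binary

101110111010


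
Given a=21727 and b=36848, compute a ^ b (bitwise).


21727 ^ 36848 = 56111

56111


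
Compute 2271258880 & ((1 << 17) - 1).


2271258880 & 131071 = 43264

43264


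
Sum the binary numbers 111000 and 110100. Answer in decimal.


111000 + 110100 = 1101100 = 108

108


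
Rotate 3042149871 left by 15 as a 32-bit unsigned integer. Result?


Rotate 0b10110101010100111000010111101111 left by 15 (32-bit) = 0b11000010111101111101101010101001 = 3271023273

3271023273


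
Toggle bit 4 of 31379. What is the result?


31379 ^ (1 << 4) = 31379 ^ 16 = 31363

31363


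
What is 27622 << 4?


0b110101111100110 << 4 = 0b1101011111001100000 = 441952

441952


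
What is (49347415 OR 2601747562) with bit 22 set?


Step 1: 49347415 | 2601747562 = 2616459135
Step 2: 2616459135 | (1 << 22) = 2616459135 | 4194304 = 2616459135

2616459135


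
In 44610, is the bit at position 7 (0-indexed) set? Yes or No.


0b1010111001000010, bit 7 = 0. No

No


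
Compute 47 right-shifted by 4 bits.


0b101111 >> 4 = 0b10 = 2

2


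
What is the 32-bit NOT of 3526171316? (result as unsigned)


~0b11010010001011010001101010110100 = 0b101101110100101110010101001011 = 768795979 (32-bit unsigned)

768795979


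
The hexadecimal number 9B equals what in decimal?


9B hex = 155 decimal

155


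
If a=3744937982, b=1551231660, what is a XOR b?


3744937982 ^ 1551231660 = 2202197330

2202197330


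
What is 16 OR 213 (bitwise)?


0b10000 | 0b11010101 = 0b11010101 = 213

213


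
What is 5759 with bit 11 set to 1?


5759 | (1 << 11) = 5759 | 2048 = 7807

7807


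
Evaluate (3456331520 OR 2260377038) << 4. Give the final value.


Step 1: 3456331520 | 2260377038 = 3468427214
Step 2: 3468427214 << 4 = 55494835424

55494835424


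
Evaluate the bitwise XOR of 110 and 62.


0b1101110 ^ 0b111110 = 0b1010000 = 80

80


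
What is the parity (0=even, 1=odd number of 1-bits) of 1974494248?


0b1110101101100000110010000101000 has 13 ones => parity 1

1


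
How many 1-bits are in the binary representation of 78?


0b1001110 has 4 set bits

4


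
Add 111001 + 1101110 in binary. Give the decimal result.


111001 + 1101110 = 10100111 = 167

167


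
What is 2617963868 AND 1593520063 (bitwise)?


0b10011100000010101111010101011100 & 0b1011110111110110010111110111111 = 0b11100000010100010010100011100 = 470426908

470426908


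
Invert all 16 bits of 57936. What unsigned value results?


57936 ^ 65535 = 7599

7599


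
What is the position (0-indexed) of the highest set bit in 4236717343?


0b11111100100001110010110100011111. Highest set bit at position 31

31


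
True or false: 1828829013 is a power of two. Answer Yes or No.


0b1101101000000011011011101010101. Multiple bits set => No

No


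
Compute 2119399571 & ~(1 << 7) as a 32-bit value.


2119399571 & ~(1 << 7) = 2119399443

2119399443


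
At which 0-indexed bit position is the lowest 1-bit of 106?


0b1101010. Lowest set bit at position 1

1


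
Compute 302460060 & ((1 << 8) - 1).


302460060 & 255 = 156

156


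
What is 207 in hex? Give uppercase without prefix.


207 = CF hex

CF


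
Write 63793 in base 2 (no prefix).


63793 = 1111100100110001 in binary

1111100100110001


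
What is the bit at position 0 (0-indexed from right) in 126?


0b1111110, position 0 = 0

0


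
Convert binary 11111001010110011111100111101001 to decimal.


11111001010110011111100111101001 in decimal = 4183423465

4183423465


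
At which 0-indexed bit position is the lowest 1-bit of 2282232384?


0b10001000000010000001101001000000. Lowest set bit at position 6

6


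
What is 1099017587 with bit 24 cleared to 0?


1099017587 & ~(1 << 24) = 1082240371

1082240371


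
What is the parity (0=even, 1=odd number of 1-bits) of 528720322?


0b11111100000111010000111000010 has 14 ones => parity 0

0


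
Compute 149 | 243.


0b10010101 | 0b11110011 = 0b11110111 = 247

247


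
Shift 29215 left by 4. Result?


0b111001000011111 << 4 = 0b1110010000111110000 = 467440

467440


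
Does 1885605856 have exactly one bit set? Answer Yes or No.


0b1110000011001000000111111100000. Multiple bits set => No

No


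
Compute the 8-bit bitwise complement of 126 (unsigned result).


~0b1111110 = 0b10000001 = 129 (8-bit unsigned)

129


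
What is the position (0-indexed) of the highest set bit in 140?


0b10001100. Highest set bit at position 7

7


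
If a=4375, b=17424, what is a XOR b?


4375 ^ 17424 = 21767

21767


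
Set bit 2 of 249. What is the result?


249 | (1 << 2) = 249 | 4 = 253

253


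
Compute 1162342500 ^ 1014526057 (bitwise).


0b1000101010001111111000001100100 ^ 0b111100011110000111000001101001 = 0b1111001001111111000000000001101 = 2034204685

2034204685


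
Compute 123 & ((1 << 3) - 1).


123 & 7 = 3

3


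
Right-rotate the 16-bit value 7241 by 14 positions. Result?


Rotate 0b1110001001001 right by 14 (16-bit) = 0b111000100100100 = 28964

28964


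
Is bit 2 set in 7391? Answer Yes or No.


0b1110011011111, bit 2 = 1. Yes

Yes


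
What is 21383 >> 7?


0b101001110000111 >> 7 = 0b10100111 = 167

167


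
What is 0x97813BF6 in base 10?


97813BF6 hex = 2541829110 decimal

2541829110


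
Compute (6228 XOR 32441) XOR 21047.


Step 1: 6228 ^ 32441 = 26349
Step 2: 26349 ^ 21047 = 13530

13530


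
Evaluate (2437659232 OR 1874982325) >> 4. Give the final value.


Step 1: 2437659232 | 1874982325 = 4291559413
Step 2: 4291559413 >> 4 = 268222463

268222463


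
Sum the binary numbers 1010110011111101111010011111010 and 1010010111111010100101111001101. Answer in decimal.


1010110011111101111010011111010 + 1010010111111010100101111001101 = 10101001011111000100000011000111 = 2843492551

2843492551


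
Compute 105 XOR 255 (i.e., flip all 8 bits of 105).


105 ^ 255 = 150

150


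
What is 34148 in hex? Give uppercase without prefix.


34148 = 8564 hex

8564


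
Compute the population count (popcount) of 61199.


0b1110111100001111 has 11 set bits

11


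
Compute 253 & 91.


0b11111101 & 0b1011011 = 0b1011001 = 89

89


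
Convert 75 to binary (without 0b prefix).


75 = 1001011 in binary

1001011


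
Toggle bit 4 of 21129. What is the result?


21129 ^ (1 << 4) = 21129 ^ 16 = 21145

21145


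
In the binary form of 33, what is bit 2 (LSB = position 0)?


0b100001, position 2 = 0

0


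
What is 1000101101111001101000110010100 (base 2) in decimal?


1000101101111001101000110010100 in decimal = 1170002324

1170002324


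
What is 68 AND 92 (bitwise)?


0b1000100 & 0b1011100 = 0b1000100 = 68

68


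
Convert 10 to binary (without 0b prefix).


10 = 1010 in binary

1010


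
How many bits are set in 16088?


0b11111011011000 has 9 set bits

9


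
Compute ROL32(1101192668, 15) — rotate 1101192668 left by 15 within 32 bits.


Rotate 0b1000001101000101101110111011100 left by 15 (32-bit) = 0b1101110111011100010000011010001 = 1861099729

1861099729


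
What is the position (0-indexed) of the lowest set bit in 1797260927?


0b1101011001000000000011001111111. Lowest set bit at position 0

0


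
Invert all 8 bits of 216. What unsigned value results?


216 ^ 255 = 39

39


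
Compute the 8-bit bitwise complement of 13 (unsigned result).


~0b1101 = 0b11110010 = 242 (8-bit unsigned)

242


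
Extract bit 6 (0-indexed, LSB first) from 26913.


0b110100100100001, position 6 = 0

0


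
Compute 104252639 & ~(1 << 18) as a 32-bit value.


104252639 & ~(1 << 18) = 103990495

103990495


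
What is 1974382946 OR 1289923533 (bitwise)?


0b1110101101011101011000101100010 | 0b1001100111000101010101111001101 = 0b1111101111011101011101111101111 = 2112797679

2112797679


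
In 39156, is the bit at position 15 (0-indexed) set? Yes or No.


0b1001100011110100, bit 15 = 1. Yes

Yes


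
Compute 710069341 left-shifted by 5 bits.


0b101010010100101100110001011101 << 5 = 0b10101001010010110011000101110100000 = 22722218912

22722218912


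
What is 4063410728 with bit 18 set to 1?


4063410728 | (1 << 18) = 4063410728 | 262144 = 4063672872

4063672872


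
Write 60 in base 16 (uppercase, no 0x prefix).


60 = 3C hex

3C


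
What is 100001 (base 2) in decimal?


100001 in decimal = 33

33


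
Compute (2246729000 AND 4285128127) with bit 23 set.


Step 1: 2246729000 & 4285128127 = 2238209320
Step 2: 2238209320 | (1 << 23) = 2238209320 | 8388608 = 2246597928

2246597928


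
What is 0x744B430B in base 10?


744B430B hex = 1951089419 decimal

1951089419


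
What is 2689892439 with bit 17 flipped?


2689892439 ^ (1 << 17) = 2689892439 ^ 131072 = 2690023511

2690023511


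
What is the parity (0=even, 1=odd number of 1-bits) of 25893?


0b110010100100101 has 7 ones => parity 1

1


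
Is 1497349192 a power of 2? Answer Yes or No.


0b1011001001111111011110001001000. Multiple bits set => No

No


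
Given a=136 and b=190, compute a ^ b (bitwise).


136 ^ 190 = 54

54


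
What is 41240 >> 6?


0b1010000100011000 >> 6 = 0b1010000100 = 644

644


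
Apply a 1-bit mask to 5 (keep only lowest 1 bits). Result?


5 & 1 = 1

1


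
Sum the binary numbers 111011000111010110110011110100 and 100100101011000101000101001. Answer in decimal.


111011000111010110110011110100 + 100100101011000101000101001 = 111111101100101111011100011101 = 1068693277

1068693277


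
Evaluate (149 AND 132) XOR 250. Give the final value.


Step 1: 149 & 132 = 132
Step 2: 132 ^ 250 = 126

126


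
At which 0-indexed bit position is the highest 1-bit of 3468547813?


0b11001110101111011101011011100101. Highest set bit at position 31

31


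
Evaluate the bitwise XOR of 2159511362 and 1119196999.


0b10000000101101111000011101000010 ^ 0b1000010101101011001011101000111 = 0b11000010000000100001000000000101 = 3254915077

3254915077


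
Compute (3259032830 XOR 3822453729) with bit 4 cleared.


Step 1: 3259032830 ^ 3822453729 = 563537695
Step 2: 563537695 & ~(1 << 4) = 563537679

563537679


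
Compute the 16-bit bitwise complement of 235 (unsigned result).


~0b11101011 = 0b1111111100010100 = 65300 (16-bit unsigned)

65300


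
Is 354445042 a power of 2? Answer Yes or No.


0b10101001000000110011011110010. Multiple bits set => No

No


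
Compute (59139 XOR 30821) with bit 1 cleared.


Step 1: 59139 ^ 30821 = 40806
Step 2: 40806 & ~(1 << 1) = 40804

40804


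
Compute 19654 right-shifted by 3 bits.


0b100110011000110 >> 3 = 0b100110011000 = 2456

2456


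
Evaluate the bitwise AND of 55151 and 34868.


0b1101011101101111 & 0b1000100000110100 = 0b1000000000100100 = 32804

32804


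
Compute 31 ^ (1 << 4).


31 ^ (1 << 4) = 31 ^ 16 = 15

15


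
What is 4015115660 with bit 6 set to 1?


4015115660 | (1 << 6) = 4015115660 | 64 = 4015115724

4015115724


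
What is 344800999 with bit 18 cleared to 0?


344800999 & ~(1 << 18) = 344538855

344538855


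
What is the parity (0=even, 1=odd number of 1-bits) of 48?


0b110000 has 2 ones => parity 0

0


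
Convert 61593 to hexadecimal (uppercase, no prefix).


61593 = F099 hex

F099


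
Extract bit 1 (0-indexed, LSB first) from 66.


0b1000010, position 1 = 1

1


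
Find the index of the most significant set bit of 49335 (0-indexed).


0b1100000010110111. Highest set bit at position 15

15


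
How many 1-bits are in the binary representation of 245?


0b11110101 has 6 set bits

6


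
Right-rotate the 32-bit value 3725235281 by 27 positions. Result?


Rotate 0b11011110000010101001010001010001 right by 27 (32-bit) = 0b11000001010100101000101000111011 = 3243412027

3243412027


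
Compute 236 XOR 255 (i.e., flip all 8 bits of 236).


236 ^ 255 = 19

19


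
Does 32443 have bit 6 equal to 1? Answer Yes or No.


0b111111010111011, bit 6 = 0. No

No


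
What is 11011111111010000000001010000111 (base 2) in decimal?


11011111111010000000001010000111 in decimal = 3756524167

3756524167


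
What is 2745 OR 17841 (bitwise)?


0b101010111001 | 0b100010110110001 = 0b100111110111001 = 20409

20409


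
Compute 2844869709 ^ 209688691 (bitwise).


0b10101001100100010100010001001101 ^ 0b1100011111111001100001110011 = 0b10100101111011101101110000111110 = 2783894590

2783894590


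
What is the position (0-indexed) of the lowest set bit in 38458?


0b1001011000111010. Lowest set bit at position 1

1


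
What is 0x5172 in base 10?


5172 hex = 20850 decimal

20850


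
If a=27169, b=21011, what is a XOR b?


27169 ^ 21011 = 14386

14386


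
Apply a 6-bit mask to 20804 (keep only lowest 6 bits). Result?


20804 & 63 = 4

4


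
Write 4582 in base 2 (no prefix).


4582 = 1000111100110 in binary

1000111100110


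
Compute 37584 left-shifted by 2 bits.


0b1001001011010000 << 2 = 0b100100101101000000 = 150336

150336


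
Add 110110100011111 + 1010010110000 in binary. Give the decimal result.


110110100011111 + 1010010110000 = 1000000111001111 = 33231

33231


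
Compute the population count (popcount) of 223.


0b11011111 has 7 set bits

7


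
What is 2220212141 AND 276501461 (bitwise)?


0b10000100010101011011111110101101 & 0b10000011110110001001111010101 = 0b10100010001001110000101 = 5313413

5313413


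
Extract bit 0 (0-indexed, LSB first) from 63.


0b111111, position 0 = 1

1


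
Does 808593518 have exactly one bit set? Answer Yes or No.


0b110000001100100010100001101110. Multiple bits set => No

No


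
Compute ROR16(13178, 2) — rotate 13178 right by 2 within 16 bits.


Rotate 0b11001101111010 right by 2 (16-bit) = 0b1000110011011110 = 36062

36062


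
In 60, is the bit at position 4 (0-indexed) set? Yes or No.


0b111100, bit 4 = 1. Yes

Yes


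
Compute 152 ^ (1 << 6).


152 ^ (1 << 6) = 152 ^ 64 = 216

216


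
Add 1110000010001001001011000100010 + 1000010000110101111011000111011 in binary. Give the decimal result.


1110000010001001001011000100010 + 1000010000110101111011000111011 = 10110010010111111000110001011101 = 2992606301

2992606301


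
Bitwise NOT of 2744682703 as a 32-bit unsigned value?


~0b10100011100110001000100011001111 = 0b1011100011001110111011100110000 = 1550284592 (32-bit unsigned)

1550284592


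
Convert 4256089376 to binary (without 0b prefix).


4256089376 = 11111101101011101100010100100000 in binary

11111101101011101100010100100000


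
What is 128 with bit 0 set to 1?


128 | (1 << 0) = 128 | 1 = 129

129


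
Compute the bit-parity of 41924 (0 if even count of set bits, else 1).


0b1010001111000100 has 7 ones => parity 1

1


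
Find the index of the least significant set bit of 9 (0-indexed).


0b1001. Lowest set bit at position 0

0


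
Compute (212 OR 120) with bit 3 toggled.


Step 1: 212 | 120 = 252
Step 2: 252 ^ (1 << 3) = 252 ^ 8 = 244

244


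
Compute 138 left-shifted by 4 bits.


0b10001010 << 4 = 0b100010100000 = 2208

2208


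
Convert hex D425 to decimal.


D425 hex = 54309 decimal

54309


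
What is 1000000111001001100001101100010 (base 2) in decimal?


1000000111001001100001101100010 in decimal = 1088734050

1088734050


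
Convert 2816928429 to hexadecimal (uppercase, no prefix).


2816928429 = A7E6EAAD hex

A7E6EAAD


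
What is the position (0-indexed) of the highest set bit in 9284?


0b10010001000100. Highest set bit at position 13

13


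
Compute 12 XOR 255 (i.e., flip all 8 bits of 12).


12 ^ 255 = 243

243


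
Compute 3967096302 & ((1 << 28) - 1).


3967096302 & 268435455 = 208999918

208999918


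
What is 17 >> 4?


0b10001 >> 4 = 0b1 = 1

1


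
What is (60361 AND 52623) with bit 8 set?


Step 1: 60361 & 52623 = 51593
Step 2: 51593 | (1 << 8) = 51593 | 256 = 51593

51593


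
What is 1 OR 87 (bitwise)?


0b1 | 0b1010111 = 0b1010111 = 87

87


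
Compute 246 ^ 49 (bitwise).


0b11110110 ^ 0b110001 = 0b11000111 = 199

199


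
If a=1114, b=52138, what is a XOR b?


1114 ^ 52138 = 53232

53232


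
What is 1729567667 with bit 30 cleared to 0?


1729567667 & ~(1 << 30) = 655825843

655825843


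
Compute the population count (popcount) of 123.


0b1111011 has 6 set bits

6


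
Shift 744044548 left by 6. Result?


0b101100010110010011100000000100 << 6 = 0b101100010110010011100000000100000000 = 47618851072

47618851072


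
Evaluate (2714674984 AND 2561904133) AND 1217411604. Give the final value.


Step 1: 2714674984 & 2561904133 = 2156037632
Step 2: 2156037632 & 1217411604 = 8389120

8389120


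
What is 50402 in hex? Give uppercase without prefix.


50402 = C4E2 hex

C4E2


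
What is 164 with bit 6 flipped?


164 ^ (1 << 6) = 164 ^ 64 = 228

228


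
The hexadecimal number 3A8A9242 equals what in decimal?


3A8A9242 hex = 982159938 decimal

982159938


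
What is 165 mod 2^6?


165 & 63 = 37

37


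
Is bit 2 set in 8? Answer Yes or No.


0b1000, bit 2 = 0. No

No


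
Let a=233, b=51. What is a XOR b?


233 ^ 51 = 218

218


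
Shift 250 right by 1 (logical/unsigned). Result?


0b11111010 >> 1 = 0b1111101 = 125

125


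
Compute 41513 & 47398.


0b1010001000101001 & 0b1011100100100110 = 0b1010000000100000 = 40992

40992


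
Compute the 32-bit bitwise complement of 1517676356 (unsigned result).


~0b1011010011101011110011101000100 = 0b10100101100010100001100010111011 = 2777290939 (32-bit unsigned)

2777290939


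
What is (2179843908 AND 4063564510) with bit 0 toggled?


Step 1: 2179843908 & 4063564510 = 2149909060
Step 2: 2149909060 ^ (1 << 0) = 2149909060 ^ 1 = 2149909061

2149909061


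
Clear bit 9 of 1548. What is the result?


1548 & ~(1 << 9) = 1036

1036


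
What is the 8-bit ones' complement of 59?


59 ^ 255 = 196

196


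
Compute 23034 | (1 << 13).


23034 | (1 << 13) = 23034 | 8192 = 31226

31226


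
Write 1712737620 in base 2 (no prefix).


1712737620 = 1100110000101100100110101010100 in binary

1100110000101100100110101010100


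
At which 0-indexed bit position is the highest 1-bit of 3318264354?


0b11000101110010001011001000100010. Highest set bit at position 31

31


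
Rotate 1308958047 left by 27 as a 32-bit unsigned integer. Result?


Rotate 0b1001110000001010001110101011111 left by 27 (32-bit) = 0b11111010011100000010100011101010 = 4201654506

4201654506


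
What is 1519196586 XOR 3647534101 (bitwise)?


0b1011010100011010001100110101010 ^ 0b11011001011010001111010000010101 = 0b10000011111001011110110110111111 = 2212883903

2212883903


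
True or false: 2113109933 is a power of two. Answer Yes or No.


0b1111101111100110111111110101101. Multiple bits set => No

No


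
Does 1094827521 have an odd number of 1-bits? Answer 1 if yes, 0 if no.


0b1000001010000011011111000000001 has 11 ones => parity 1

1


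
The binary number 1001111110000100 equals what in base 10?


1001111110000100 in decimal = 40836

40836


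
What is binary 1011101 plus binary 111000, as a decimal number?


1011101 + 111000 = 10010101 = 149

149


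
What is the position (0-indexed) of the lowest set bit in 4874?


0b1001100001010. Lowest set bit at position 1

1


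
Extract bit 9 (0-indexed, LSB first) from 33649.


0b1000001101110001, position 9 = 1

1


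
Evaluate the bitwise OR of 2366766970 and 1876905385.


0b10001101000100011111111101111010 | 0b1101111110111110100110110101001 = 0b11101111110111111111111111111011 = 4024434683

4024434683


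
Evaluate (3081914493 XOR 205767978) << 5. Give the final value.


Step 1: 3081914493 ^ 205767978 = 3153169751
Step 2: 3153169751 << 5 = 100901432032

100901432032


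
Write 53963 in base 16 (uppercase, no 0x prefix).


53963 = D2CB hex

D2CB


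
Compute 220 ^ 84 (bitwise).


0b11011100 ^ 0b1010100 = 0b10001000 = 136

136


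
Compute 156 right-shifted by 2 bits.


0b10011100 >> 2 = 0b100111 = 39

39


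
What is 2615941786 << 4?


0b10011011111011000001101010011010 << 4 = 0b100110111110110000011010100110100000 = 41855068576

41855068576
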